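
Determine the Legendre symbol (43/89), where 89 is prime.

-1

Reciprocity: 43 ≡ 3 and 89 ≡ 1 (mod 4), so (43/89) = +(89/43).
Reduce top mod 43: now compute (3/43).
Reciprocity: 3 ≡ 3 and 43 ≡ 3 (mod 4), so (3/43) = −(43/3).
Reduce top mod 3: now compute (1/3).
Reached (1/3) = 1. Collecting the sign flips along the way, the symbol is -1.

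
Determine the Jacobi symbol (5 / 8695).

0

Reciprocity: 5 ≡ 1 and 8695 ≡ 3 (mod 4), so (5/8695) = +(8695/5).
Reduce top mod 5: now compute (0/5).
Top reduces to 0: gcd > 1, so the symbol is 0.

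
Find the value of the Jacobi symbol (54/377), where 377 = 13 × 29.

-1

Pull out 2: since 377 ≡ 1 (mod 8), (2/377) = +1.
Reciprocity: 27 ≡ 3 and 377 ≡ 1 (mod 4), so (27/377) = +(377/27).
Reduce top mod 27: now compute (26/27).
Pull out 2: since 27 ≡ 3 (mod 8), (2/27) = -1.
Reciprocity: 13 ≡ 1 and 27 ≡ 3 (mod 4), so (13/27) = +(27/13).
Reduce top mod 13: now compute (1/13).
Reached (1/13) = 1. Collecting the sign flips along the way, the symbol is -1.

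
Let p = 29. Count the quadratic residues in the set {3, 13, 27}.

1

(3/29) = -1 → non-residue.
(13/29) = +1 → QR.
(27/29) = -1 → non-residue.
Total quadratic residues among the 3: 1.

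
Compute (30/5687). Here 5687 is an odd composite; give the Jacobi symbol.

Pull out 2: since 5687 ≡ 7 (mod 8), (2/5687) = +1.
Reciprocity: 15 ≡ 3 and 5687 ≡ 3 (mod 4), so (15/5687) = −(5687/15).
Reduce top mod 15: now compute (2/15).
Pull out 2: since 15 ≡ 7 (mod 8), (2/15) = +1.
Reached (1/15) = 1. Collecting the sign flips along the way, the symbol is -1.

-1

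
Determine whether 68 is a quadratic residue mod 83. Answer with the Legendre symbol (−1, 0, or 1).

Pull out 2^2: since 83 ≡ 3 (mod 8), (2/83) = -1, so (2/83)^2 = +1.
Reciprocity: 17 ≡ 1 and 83 ≡ 3 (mod 4), so (17/83) = +(83/17).
Reduce top mod 17: now compute (15/17).
Reciprocity: 15 ≡ 3 and 17 ≡ 1 (mod 4), so (15/17) = +(17/15).
Reduce top mod 15: now compute (2/15).
Pull out 2: since 15 ≡ 7 (mod 8), (2/15) = +1.
Reached (1/15) = 1. Collecting the sign flips along the way, the symbol is +1.

1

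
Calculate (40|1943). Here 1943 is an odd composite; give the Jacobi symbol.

Pull out 2^3: since 1943 ≡ 7 (mod 8), (2/1943) = +1, so (2/1943)^3 = +1.
Reciprocity: 5 ≡ 1 and 1943 ≡ 3 (mod 4), so (5/1943) = +(1943/5).
Reduce top mod 5: now compute (3/5).
Reciprocity: 3 ≡ 3 and 5 ≡ 1 (mod 4), so (3/5) = +(5/3).
Reduce top mod 3: now compute (2/3).
Pull out 2: since 3 ≡ 3 (mod 8), (2/3) = -1.
Reached (1/3) = 1. Collecting the sign flips along the way, the symbol is -1.

-1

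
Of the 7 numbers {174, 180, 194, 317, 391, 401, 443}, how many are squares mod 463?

2

(174/463) = -1 → non-residue.
(180/463) = -1 → non-residue.
(194/463) = +1 → QR.
(317/463) = -1 → non-residue.
(391/463) = -1 → non-residue.
(401/463) = -1 → non-residue.
(443/463) = +1 → QR.
Total quadratic residues among the 7: 2.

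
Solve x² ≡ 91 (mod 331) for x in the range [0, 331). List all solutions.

129, 202

Since 331 ≡ 3 (mod 4), a square root of 91 is 91^((331+1)/4) = 91^83 mod 331.
Repeated squaring: 91^2≡6, 91^4≡36, 91^8≡303, 91^16≡122, 91^32≡320, 91^64≡121 (mod 331).
91^83 = 91^(64+16+2+1) ≡ 202 (mod 331).
Check: 202² = 40804 ≡ 91 (mod 331). The two roots are 129 and 202.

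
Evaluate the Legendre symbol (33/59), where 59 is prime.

Reciprocity: 33 ≡ 1 and 59 ≡ 3 (mod 4), so (33/59) = +(59/33).
Reduce top mod 33: now compute (26/33).
Pull out 2: since 33 ≡ 1 (mod 8), (2/33) = +1.
Reciprocity: 13 ≡ 1 and 33 ≡ 1 (mod 4), so (13/33) = +(33/13).
Reduce top mod 13: now compute (7/13).
Reciprocity: 7 ≡ 3 and 13 ≡ 1 (mod 4), so (7/13) = +(13/7).
Reduce top mod 7: now compute (6/7).
Pull out 2: since 7 ≡ 7 (mod 8), (2/7) = +1.
Reciprocity: 3 ≡ 3 and 7 ≡ 3 (mod 4), so (3/7) = −(7/3).
Reduce top mod 3: now compute (1/3).
Reached (1/3) = 1. Collecting the sign flips along the way, the symbol is -1.

-1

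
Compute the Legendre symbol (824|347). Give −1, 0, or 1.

1

Euler's criterion: (824/347) ≡ 130^173 (mod 347).
130^2 ≡ 244 (mod 347)
130^4 ≡ 199 (mod 347)
130^8 ≡ 43 (mod 347)
130^16 ≡ 114 (mod 347)
130^32 ≡ 157 (mod 347)
130^64 ≡ 12 (mod 347)
130^128 ≡ 144 (mod 347)
130^173 = 130^(128+32+8+4+1) ≡ 1 (mod 347).
Result is 1, so (824/347) = 1.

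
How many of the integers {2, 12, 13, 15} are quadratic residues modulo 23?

3

(2/23) = +1 → QR.
(12/23) = +1 → QR.
(13/23) = +1 → QR.
(15/23) = -1 → non-residue.
Total quadratic residues among the 4: 3.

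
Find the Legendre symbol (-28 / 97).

-1

Euler's criterion: (-28/97) ≡ 69^48 (mod 97).
69^2 ≡ 8 (mod 97)
69^4 ≡ 64 (mod 97)
69^8 ≡ 22 (mod 97)
69^16 ≡ 96 (mod 97)
69^32 ≡ 1 (mod 97)
69^48 = 69^(32+16) ≡ 96 (mod 97).
Result is 96 ≡ −1, so (-28/97) = −1.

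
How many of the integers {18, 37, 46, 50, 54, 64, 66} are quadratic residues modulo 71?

(18/71) = +1 → QR.
(37/71) = +1 → QR.
(46/71) = -1 → non-residue.
(50/71) = +1 → QR.
(54/71) = +1 → QR.
(64/71) = +1 → QR.
(66/71) = -1 → non-residue.
Total quadratic residues among the 7: 5.

5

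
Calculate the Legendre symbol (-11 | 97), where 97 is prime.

Euler's criterion: (-11/97) ≡ 86^48 (mod 97).
86^2 ≡ 24 (mod 97)
86^4 ≡ 91 (mod 97)
86^8 ≡ 36 (mod 97)
86^16 ≡ 35 (mod 97)
86^32 ≡ 61 (mod 97)
86^48 = 86^(32+16) ≡ 1 (mod 97).
Result is 1, so (-11/97) = 1.

1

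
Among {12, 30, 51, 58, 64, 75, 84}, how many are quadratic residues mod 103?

(12/103) = -1 → non-residue.
(30/103) = +1 → QR.
(51/103) = -1 → non-residue.
(58/103) = +1 → QR.
(64/103) = +1 → QR.
(75/103) = -1 → non-residue.
(84/103) = -1 → non-residue.
Total quadratic residues among the 7: 3.

3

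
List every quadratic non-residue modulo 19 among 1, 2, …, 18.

2,3,8,10,12,13,14,15,18

Square k = 1,…,9 (k and 19−k give the same square):
1²=1, 2²=4, 3²=9, 4²=16, 5²≡6, 6²≡17, 7²≡11, 8²≡7, 9²≡5 (mod 19).
The residues are {1, 4, 5, 6, 7, 9, 11, 16, 17}; the non-residues are the remaining 9 nonzero classes.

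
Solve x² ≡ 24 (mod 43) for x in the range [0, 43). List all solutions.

14, 29

Since 43 ≡ 3 (mod 4), a square root of 24 is 24^((43+1)/4) = 24^11 mod 43.
Repeated squaring: 24^2≡17, 24^4≡31, 24^8≡15 (mod 43).
24^11 = 24^(8+2+1) ≡ 14 (mod 43).
Check: 14² = 196 ≡ 24 (mod 43). The two roots are 14 and 29.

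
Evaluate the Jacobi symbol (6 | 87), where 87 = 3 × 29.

0

Pull out 2: since 87 ≡ 7 (mod 8), (2/87) = +1.
Reciprocity: 3 ≡ 3 and 87 ≡ 3 (mod 4), so (3/87) = −(87/3).
Reduce top mod 3: now compute (0/3).
Top reduces to 0: gcd > 1, so the symbol is 0.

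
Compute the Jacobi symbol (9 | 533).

1

Reciprocity: 9 ≡ 1 and 533 ≡ 1 (mod 4), so (9/533) = +(533/9).
Reduce top mod 9: now compute (2/9).
Pull out 2: since 9 ≡ 1 (mod 8), (2/9) = +1.
Reached (1/9) = 1. Collecting the sign flips along the way, the symbol is +1.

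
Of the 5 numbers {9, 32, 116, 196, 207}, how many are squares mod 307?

2

(9/307) = +1 → QR.
(32/307) = -1 → non-residue.
(116/307) = -1 → non-residue.
(196/307) = +1 → QR.
(207/307) = -1 → non-residue.
Total quadratic residues among the 5: 2.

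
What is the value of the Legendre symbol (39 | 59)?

Reciprocity: 39 ≡ 3 and 59 ≡ 3 (mod 4), so (39/59) = −(59/39).
Reduce top mod 39: now compute (20/39).
Pull out 2^2: since 39 ≡ 7 (mod 8), (2/39) = +1, so (2/39)^2 = +1.
Reciprocity: 5 ≡ 1 and 39 ≡ 3 (mod 4), so (5/39) = +(39/5).
Reduce top mod 5: now compute (4/5).
Pull out 2^2: since 5 ≡ 5 (mod 8), (2/5) = -1, so (2/5)^2 = +1.
Reached (1/5) = 1. Collecting the sign flips along the way, the symbol is -1.

-1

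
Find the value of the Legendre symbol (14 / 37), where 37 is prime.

Pull out 2: since 37 ≡ 5 (mod 8), (2/37) = -1.
Reciprocity: 7 ≡ 3 and 37 ≡ 1 (mod 4), so (7/37) = +(37/7).
Reduce top mod 7: now compute (2/7).
Pull out 2: since 7 ≡ 7 (mod 8), (2/7) = +1.
Reached (1/7) = 1. Collecting the sign flips along the way, the symbol is -1.

-1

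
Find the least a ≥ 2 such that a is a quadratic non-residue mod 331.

2

(2/331) = −1, so 2 is the smallest positive non-residue mod 331.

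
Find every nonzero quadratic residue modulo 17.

Square k = 1,…,8 (k and 17−k give the same square):
1²=1, 2²=4, 3²=9, 4²=16, 5²≡8, 6²≡2, 7²≡15, 8²≡13 (mod 17).
So the quadratic residues mod 17 are {1, 2, 4, 8, 9, 13, 15, 16}.

1 2 4 8 9 13 15 16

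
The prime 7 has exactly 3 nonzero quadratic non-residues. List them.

3,5,6

Square k = 1,…,3 (k and 7−k give the same square):
1²=1, 2²=4, 3²≡2 (mod 7).
The residues are {1, 2, 4}; the non-residues are the remaining 3 nonzero classes.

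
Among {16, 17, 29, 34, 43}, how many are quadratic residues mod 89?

3

(16/89) = +1 → QR.
(17/89) = +1 → QR.
(29/89) = -1 → non-residue.
(34/89) = +1 → QR.
(43/89) = -1 → non-residue.
Total quadratic residues among the 5: 3.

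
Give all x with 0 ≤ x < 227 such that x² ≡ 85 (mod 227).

Since 227 ≡ 3 (mod 4), a square root of 85 is 85^((227+1)/4) = 85^57 mod 227.
Repeated squaring: 85^2≡188, 85^4≡159, 85^8≡84, 85^16≡19, 85^32≡134 (mod 227).
85^57 = 85^(32+16+8+1) ≡ 53 (mod 227).
Check: 53² = 2809 ≡ 85 (mod 227). The two roots are 53 and 174.

53, 174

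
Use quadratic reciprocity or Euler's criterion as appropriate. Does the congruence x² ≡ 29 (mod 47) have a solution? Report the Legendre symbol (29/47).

-1

Reciprocity: 29 ≡ 1 and 47 ≡ 3 (mod 4), so (29/47) = +(47/29).
Reduce top mod 29: now compute (18/29).
Pull out 2: since 29 ≡ 5 (mod 8), (2/29) = -1.
Reciprocity: 9 ≡ 1 and 29 ≡ 1 (mod 4), so (9/29) = +(29/9).
Reduce top mod 9: now compute (2/9).
Pull out 2: since 9 ≡ 1 (mod 8), (2/9) = +1.
Reached (1/9) = 1. Collecting the sign flips along the way, the symbol is -1.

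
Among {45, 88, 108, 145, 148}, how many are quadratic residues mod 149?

4

(45/149) = +1 → QR.
(88/149) = +1 → QR.
(108/149) = -1 → non-residue.
(145/149) = +1 → QR.
(148/149) = +1 → QR.
Total quadratic residues among the 5: 4.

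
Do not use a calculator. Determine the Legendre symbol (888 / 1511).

-1

Pull out 2^3: since 1511 ≡ 7 (mod 8), (2/1511) = +1, so (2/1511)^3 = +1.
Reciprocity: 111 ≡ 3 and 1511 ≡ 3 (mod 4), so (111/1511) = −(1511/111).
Reduce top mod 111: now compute (68/111).
Pull out 2^2: since 111 ≡ 7 (mod 8), (2/111) = +1, so (2/111)^2 = +1.
Reciprocity: 17 ≡ 1 and 111 ≡ 3 (mod 4), so (17/111) = +(111/17).
Reduce top mod 17: now compute (9/17).
Reciprocity: 9 ≡ 1 and 17 ≡ 1 (mod 4), so (9/17) = +(17/9).
Reduce top mod 9: now compute (8/9).
Pull out 2^3: since 9 ≡ 1 (mod 8), (2/9) = +1, so (2/9)^3 = +1.
Reached (1/9) = 1. Collecting the sign flips along the way, the symbol is -1.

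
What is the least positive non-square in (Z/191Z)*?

7

(2/191) = +1, so 2 is a residue.
(3/191) = +1, so 3 is a residue.
(4/191) = +1, so 4 is a residue.
(5/191) = +1, so 5 is a residue.
(6/191) = +1, so 6 is a residue.
(7/191) = −1, so 7 is the smallest positive non-residue mod 191.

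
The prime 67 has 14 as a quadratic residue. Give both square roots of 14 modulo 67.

Since 67 ≡ 3 (mod 4), a square root of 14 is 14^((67+1)/4) = 14^17 mod 67.
Repeated squaring: 14^2≡62, 14^4≡25, 14^8≡22, 14^16≡15 (mod 67).
14^17 = 14^(16+1) ≡ 9 (mod 67).
Check: 9² = 81 ≡ 14 (mod 67). The two roots are 9 and 58.

9, 58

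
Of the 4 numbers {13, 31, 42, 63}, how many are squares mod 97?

(13/97) = -1 → non-residue.
(31/97) = +1 → QR.
(42/97) = -1 → non-residue.
(63/97) = -1 → non-residue.
Total quadratic residues among the 4: 1.

1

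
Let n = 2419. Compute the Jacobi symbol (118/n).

Pull out 2: since 2419 ≡ 3 (mod 8), (2/2419) = -1.
Reciprocity: 59 ≡ 3 and 2419 ≡ 3 (mod 4), so (59/2419) = −(2419/59).
Reduce top mod 59: now compute (0/59).
Top reduces to 0: gcd > 1, so the symbol is 0.

0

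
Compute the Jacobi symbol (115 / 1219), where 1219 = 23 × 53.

Reciprocity: 115 ≡ 3 and 1219 ≡ 3 (mod 4), so (115/1219) = −(1219/115).
Reduce top mod 115: now compute (69/115).
Reciprocity: 69 ≡ 1 and 115 ≡ 3 (mod 4), so (69/115) = +(115/69).
Reduce top mod 69: now compute (46/69).
Pull out 2: since 69 ≡ 5 (mod 8), (2/69) = -1.
Reciprocity: 23 ≡ 3 and 69 ≡ 1 (mod 4), so (23/69) = +(69/23).
Reduce top mod 23: now compute (0/23).
Top reduces to 0: gcd > 1, so the symbol is 0.

0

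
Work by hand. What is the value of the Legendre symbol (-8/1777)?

1

First reduce: -8 ≡ 1769 (mod 1777).
Reciprocity: 1769 ≡ 1 and 1777 ≡ 1 (mod 4), so (1769/1777) = +(1777/1769).
Reduce top mod 1769: now compute (8/1769).
Pull out 2^3: since 1769 ≡ 1 (mod 8), (2/1769) = +1, so (2/1769)^3 = +1.
Reached (1/1769) = 1. Collecting the sign flips along the way, the symbol is +1.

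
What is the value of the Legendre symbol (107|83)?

First reduce: 107 ≡ 24 (mod 83).
Pull out 2^3: since 83 ≡ 3 (mod 8), (2/83) = -1, so (2/83)^3 = -1.
Reciprocity: 3 ≡ 3 and 83 ≡ 3 (mod 4), so (3/83) = −(83/3).
Reduce top mod 3: now compute (2/3).
Pull out 2: since 3 ≡ 3 (mod 8), (2/3) = -1.
Reached (1/3) = 1. Collecting the sign flips along the way, the symbol is -1.

-1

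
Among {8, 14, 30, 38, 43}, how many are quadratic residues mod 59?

0

(8/59) = -1 → non-residue.
(14/59) = -1 → non-residue.
(30/59) = -1 → non-residue.
(38/59) = -1 → non-residue.
(43/59) = -1 → non-residue.
Total quadratic residues among the 5: 0.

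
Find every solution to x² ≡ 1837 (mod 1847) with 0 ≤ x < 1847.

Since 1847 ≡ 3 (mod 4), a square root of 1837 is 1837^((1847+1)/4) = 1837^462 mod 1847.
Repeated squaring: 1837^2≡100, 1837^4≡765, 1837^8≡1573, 1837^16≡1196, 1837^32≡838, 1837^64≡384, 1837^128≡1543, 1837^256≡66 (mod 1847).
1837^462 = 1837^(256+128+64+8+4+2) ≡ 1357 (mod 1847).
Check: 1357² = 1841449 ≡ 1837 (mod 1847). The two roots are 490 and 1357.

490, 1357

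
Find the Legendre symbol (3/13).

Reciprocity: 3 ≡ 3 and 13 ≡ 1 (mod 4), so (3/13) = +(13/3).
Reduce top mod 3: now compute (1/3).
Reached (1/3) = 1. Collecting the sign flips along the way, the symbol is +1.

1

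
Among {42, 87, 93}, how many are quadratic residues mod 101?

1

(42/101) = -1 → non-residue.
(87/101) = +1 → QR.
(93/101) = -1 → non-residue.
Total quadratic residues among the 3: 1.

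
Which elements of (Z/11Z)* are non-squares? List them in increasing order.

2,6,7,8,10

Square k = 1,…,5 (k and 11−k give the same square):
1²=1, 2²=4, 3²=9, 4²≡5, 5²≡3 (mod 11).
The residues are {1, 3, 4, 5, 9}; the non-residues are the remaining 5 nonzero classes.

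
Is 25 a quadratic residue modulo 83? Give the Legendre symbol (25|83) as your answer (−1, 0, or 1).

1

Euler's criterion: (25/83) ≡ 25^41 (mod 83).
25^2 ≡ 44 (mod 83)
25^4 ≡ 27 (mod 83)
25^8 ≡ 65 (mod 83)
25^16 ≡ 75 (mod 83)
25^32 ≡ 64 (mod 83)
25^41 = 25^(32+8+1) ≡ 1 (mod 83).
Result is 1, so (25/83) = 1.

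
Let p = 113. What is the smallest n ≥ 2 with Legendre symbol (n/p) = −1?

3

(2/113) = +1, so 2 is a residue.
(3/113) = −1, so 3 is the smallest positive non-residue mod 113.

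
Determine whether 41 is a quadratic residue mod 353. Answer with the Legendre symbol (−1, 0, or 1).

1

Euler's criterion: (41/353) ≡ 41^176 (mod 353).
41^2 ≡ 269 (mod 353)
41^4 ≡ 349 (mod 353)
41^8 ≡ 16 (mod 353)
41^16 ≡ 256 (mod 353)
41^32 ≡ 231 (mod 353)
41^64 ≡ 58 (mod 353)
41^128 ≡ 187 (mod 353)
41^176 = 41^(128+32+16) ≡ 1 (mod 353).
Result is 1, so (41/353) = 1.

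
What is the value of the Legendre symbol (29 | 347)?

1

Euler's criterion: (29/347) ≡ 29^173 (mod 347).
29^2 ≡ 147 (mod 347)
29^4 ≡ 95 (mod 347)
29^8 ≡ 3 (mod 347)
29^16 ≡ 9 (mod 347)
29^32 ≡ 81 (mod 347)
29^64 ≡ 315 (mod 347)
29^128 ≡ 330 (mod 347)
29^173 = 29^(128+32+8+4+1) ≡ 1 (mod 347).
Result is 1, so (29/347) = 1.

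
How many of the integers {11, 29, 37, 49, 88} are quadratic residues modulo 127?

4

(11/127) = +1 → QR.
(29/127) = -1 → non-residue.
(37/127) = +1 → QR.
(49/127) = +1 → QR.
(88/127) = +1 → QR.
Total quadratic residues among the 5: 4.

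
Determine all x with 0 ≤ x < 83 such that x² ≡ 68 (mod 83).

Since 83 ≡ 3 (mod 4), a square root of 68 is 68^((83+1)/4) = 68^21 mod 83.
Repeated squaring: 68^2≡59, 68^4≡78, 68^8≡25, 68^16≡44 (mod 83).
68^21 = 68^(16+4+1) ≡ 63 (mod 83).
Check: 63² = 3969 ≡ 68 (mod 83). The two roots are 20 and 63.

20, 63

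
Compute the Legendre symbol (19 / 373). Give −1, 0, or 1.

Reciprocity: 19 ≡ 3 and 373 ≡ 1 (mod 4), so (19/373) = +(373/19).
Reduce top mod 19: now compute (12/19).
Pull out 2^2: since 19 ≡ 3 (mod 8), (2/19) = -1, so (2/19)^2 = +1.
Reciprocity: 3 ≡ 3 and 19 ≡ 3 (mod 4), so (3/19) = −(19/3).
Reduce top mod 3: now compute (1/3).
Reached (1/3) = 1. Collecting the sign flips along the way, the symbol is -1.

-1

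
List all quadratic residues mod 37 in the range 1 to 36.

1 3 4 7 9 10 11 12 16 21 25 26 27 28 30 33 34 36

Square k = 1,…,18 (k and 37−k give the same square):
1²=1, 2²=4, 3²=9, 4²=16, 5²=25, 6²=36, 7²≡12, 8²≡27, 9²≡7, 10²≡26, 11²≡10, 12²≡33, 13²≡21, 14²≡11, 15²≡3, 16²≡34, 17²≡30, 18²≡28 (mod 37).
So the quadratic residues mod 37 are {1, 3, 4, 7, 9, 10, 11, 12, 16, 21, 25, 26, 27, 28, 30, 33, 34, 36}.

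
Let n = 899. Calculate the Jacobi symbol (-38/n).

First reduce: -38 ≡ 861 (mod 899).
Reciprocity: 861 ≡ 1 and 899 ≡ 3 (mod 4), so (861/899) = +(899/861).
Reduce top mod 861: now compute (38/861).
Pull out 2: since 861 ≡ 5 (mod 8), (2/861) = -1.
Reciprocity: 19 ≡ 3 and 861 ≡ 1 (mod 4), so (19/861) = +(861/19).
Reduce top mod 19: now compute (6/19).
Pull out 2: since 19 ≡ 3 (mod 8), (2/19) = -1.
Reciprocity: 3 ≡ 3 and 19 ≡ 3 (mod 4), so (3/19) = −(19/3).
Reduce top mod 3: now compute (1/3).
Reached (1/3) = 1. Collecting the sign flips along the way, the symbol is -1.

-1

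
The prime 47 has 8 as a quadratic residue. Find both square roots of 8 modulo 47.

Since 47 ≡ 3 (mod 4), a square root of 8 is 8^((47+1)/4) = 8^12 mod 47.
Repeated squaring: 8^2≡17, 8^4≡7, 8^8≡2 (mod 47).
8^12 = 8^(8+4) ≡ 14 (mod 47).
Check: 14² = 196 ≡ 8 (mod 47). The two roots are 14 and 33.

14, 33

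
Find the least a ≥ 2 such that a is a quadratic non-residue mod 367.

(2/367) = +1, so 2 is a residue.
(3/367) = −1, so 3 is the smallest positive non-residue mod 367.

3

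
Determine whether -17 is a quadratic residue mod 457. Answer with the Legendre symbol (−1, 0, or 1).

1

Euler's criterion: (-17/457) ≡ 440^228 (mod 457).
440^2 ≡ 289 (mod 457)
440^4 ≡ 347 (mod 457)
440^8 ≡ 218 (mod 457)
440^16 ≡ 453 (mod 457)
440^32 ≡ 16 (mod 457)
440^64 ≡ 256 (mod 457)
440^128 ≡ 185 (mod 457)
440^228 = 440^(128+64+32+4) ≡ 1 (mod 457).
Result is 1, so (-17/457) = 1.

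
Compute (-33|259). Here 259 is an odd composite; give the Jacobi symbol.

1

First reduce: -33 ≡ 226 (mod 259).
Pull out 2: since 259 ≡ 3 (mod 8), (2/259) = -1.
Reciprocity: 113 ≡ 1 and 259 ≡ 3 (mod 4), so (113/259) = +(259/113).
Reduce top mod 113: now compute (33/113).
Reciprocity: 33 ≡ 1 and 113 ≡ 1 (mod 4), so (33/113) = +(113/33).
Reduce top mod 33: now compute (14/33).
Pull out 2: since 33 ≡ 1 (mod 8), (2/33) = +1.
Reciprocity: 7 ≡ 3 and 33 ≡ 1 (mod 4), so (7/33) = +(33/7).
Reduce top mod 7: now compute (5/7).
Reciprocity: 5 ≡ 1 and 7 ≡ 3 (mod 4), so (5/7) = +(7/5).
Reduce top mod 5: now compute (2/5).
Pull out 2: since 5 ≡ 5 (mod 8), (2/5) = -1.
Reached (1/5) = 1. Collecting the sign flips along the way, the symbol is +1.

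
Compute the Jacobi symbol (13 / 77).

1

Reciprocity: 13 ≡ 1 and 77 ≡ 1 (mod 4), so (13/77) = +(77/13).
Reduce top mod 13: now compute (12/13).
Pull out 2^2: since 13 ≡ 5 (mod 8), (2/13) = -1, so (2/13)^2 = +1.
Reciprocity: 3 ≡ 3 and 13 ≡ 1 (mod 4), so (3/13) = +(13/3).
Reduce top mod 3: now compute (1/3).
Reached (1/3) = 1. Collecting the sign flips along the way, the symbol is +1.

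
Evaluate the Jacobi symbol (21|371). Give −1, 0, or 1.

Reciprocity: 21 ≡ 1 and 371 ≡ 3 (mod 4), so (21/371) = +(371/21).
Reduce top mod 21: now compute (14/21).
Pull out 2: since 21 ≡ 5 (mod 8), (2/21) = -1.
Reciprocity: 7 ≡ 3 and 21 ≡ 1 (mod 4), so (7/21) = +(21/7).
Reduce top mod 7: now compute (0/7).
Top reduces to 0: gcd > 1, so the symbol is 0.

0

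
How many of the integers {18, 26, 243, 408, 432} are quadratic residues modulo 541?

4

(18/541) = -1 → non-residue.
(26/541) = +1 → QR.
(243/541) = +1 → QR.
(408/541) = +1 → QR.
(432/541) = +1 → QR.
Total quadratic residues among the 5: 4.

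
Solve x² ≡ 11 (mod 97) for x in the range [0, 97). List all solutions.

97 ≡ 1 (mod 4), so we find a root by search.
Trying successive values, 37² = 1369 ≡ 11 (mod 97). The other root is 97 − 37 = 60.

37, 60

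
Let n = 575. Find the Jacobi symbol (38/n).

-1

Pull out 2: since 575 ≡ 7 (mod 8), (2/575) = +1.
Reciprocity: 19 ≡ 3 and 575 ≡ 3 (mod 4), so (19/575) = −(575/19).
Reduce top mod 19: now compute (5/19).
Reciprocity: 5 ≡ 1 and 19 ≡ 3 (mod 4), so (5/19) = +(19/5).
Reduce top mod 5: now compute (4/5).
Pull out 2^2: since 5 ≡ 5 (mod 8), (2/5) = -1, so (2/5)^2 = +1.
Reached (1/5) = 1. Collecting the sign flips along the way, the symbol is -1.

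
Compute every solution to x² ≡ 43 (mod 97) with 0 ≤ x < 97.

25, 72

97 ≡ 1 (mod 4), so we find a root by search.
Trying successive values, 25² = 625 ≡ 43 (mod 97). The other root is 97 − 25 = 72.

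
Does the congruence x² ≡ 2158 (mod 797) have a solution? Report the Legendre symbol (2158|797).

First reduce: 2158 ≡ 564 (mod 797).
Pull out 2^2: since 797 ≡ 5 (mod 8), (2/797) = -1, so (2/797)^2 = +1.
Reciprocity: 141 ≡ 1 and 797 ≡ 1 (mod 4), so (141/797) = +(797/141).
Reduce top mod 141: now compute (92/141).
Pull out 2^2: since 141 ≡ 5 (mod 8), (2/141) = -1, so (2/141)^2 = +1.
Reciprocity: 23 ≡ 3 and 141 ≡ 1 (mod 4), so (23/141) = +(141/23).
Reduce top mod 23: now compute (3/23).
Reciprocity: 3 ≡ 3 and 23 ≡ 3 (mod 4), so (3/23) = −(23/3).
Reduce top mod 3: now compute (2/3).
Pull out 2: since 3 ≡ 3 (mod 8), (2/3) = -1.
Reached (1/3) = 1. Collecting the sign flips along the way, the symbol is +1.

1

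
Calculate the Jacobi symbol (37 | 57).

-1

Reciprocity: 37 ≡ 1 and 57 ≡ 1 (mod 4), so (37/57) = +(57/37).
Reduce top mod 37: now compute (20/37).
Pull out 2^2: since 37 ≡ 5 (mod 8), (2/37) = -1, so (2/37)^2 = +1.
Reciprocity: 5 ≡ 1 and 37 ≡ 1 (mod 4), so (5/37) = +(37/5).
Reduce top mod 5: now compute (2/5).
Pull out 2: since 5 ≡ 5 (mod 8), (2/5) = -1.
Reached (1/5) = 1. Collecting the sign flips along the way, the symbol is -1.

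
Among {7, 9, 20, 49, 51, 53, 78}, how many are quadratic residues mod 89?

5

(7/89) = -1 → non-residue.
(9/89) = +1 → QR.
(20/89) = +1 → QR.
(49/89) = +1 → QR.
(51/89) = -1 → non-residue.
(53/89) = +1 → QR.
(78/89) = +1 → QR.
Total quadratic residues among the 7: 5.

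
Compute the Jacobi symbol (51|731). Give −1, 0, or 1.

0

Reciprocity: 51 ≡ 3 and 731 ≡ 3 (mod 4), so (51/731) = −(731/51).
Reduce top mod 51: now compute (17/51).
Reciprocity: 17 ≡ 1 and 51 ≡ 3 (mod 4), so (17/51) = +(51/17).
Reduce top mod 17: now compute (0/17).
Top reduces to 0: gcd > 1, so the symbol is 0.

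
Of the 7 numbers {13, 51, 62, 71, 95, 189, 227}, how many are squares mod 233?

(13/233) = +1 → QR.
(51/233) = +1 → QR.
(62/233) = +1 → QR.
(71/233) = +1 → QR.
(95/233) = -1 → non-residue.
(189/233) = -1 → non-residue.
(227/233) = -1 → non-residue.
Total quadratic residues among the 7: 4.

4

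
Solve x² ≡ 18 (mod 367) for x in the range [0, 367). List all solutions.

130, 237

Since 367 ≡ 3 (mod 4), a square root of 18 is 18^((367+1)/4) = 18^92 mod 367.
Repeated squaring: 18^2≡324, 18^4≡14, 18^8≡196, 18^16≡248, 18^32≡215, 18^64≡350 (mod 367).
18^92 = 18^(64+16+8+4) ≡ 237 (mod 367).
Check: 237² = 56169 ≡ 18 (mod 367). The two roots are 130 and 237.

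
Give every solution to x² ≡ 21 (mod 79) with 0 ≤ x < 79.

Since 79 ≡ 3 (mod 4), a square root of 21 is 21^((79+1)/4) = 21^20 mod 79.
Repeated squaring: 21^2≡46, 21^4≡62, 21^8≡52, 21^16≡18 (mod 79).
21^20 = 21^(16+4) ≡ 10 (mod 79).
Check: 10² = 100 ≡ 21 (mod 79). The two roots are 10 and 69.

10, 69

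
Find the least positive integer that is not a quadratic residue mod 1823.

5

(2/1823) = +1, so 2 is a residue.
(3/1823) = +1, so 3 is a residue.
(4/1823) = +1, so 4 is a residue.
(5/1823) = −1, so 5 is the smallest positive non-residue mod 1823.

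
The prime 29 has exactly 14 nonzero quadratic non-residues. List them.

Square k = 1,…,14 (k and 29−k give the same square):
1²=1, 2²=4, 3²=9, 4²=16, 5²=25, 6²≡7, 7²≡20, 8²≡6, 9²≡23, 10²≡13, 11²≡5, 12²≡28, 13²≡24, 14²≡22 (mod 29).
The residues are {1, 4, 5, 6, 7, 9, 13, 16, 20, 22, 23, 24, 25, 28}; the non-residues are the remaining 14 nonzero classes.

2,3,8,10,11,12,14,15,17,18,19,21,26,27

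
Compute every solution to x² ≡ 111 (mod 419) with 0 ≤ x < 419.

Since 419 ≡ 3 (mod 4), a square root of 111 is 111^((419+1)/4) = 111^105 mod 419.
Repeated squaring: 111^2≡170, 111^4≡408, 111^8≡121, 111^16≡395, 111^32≡157, 111^64≡347 (mod 419).
111^105 = 111^(64+32+8+1) ≡ 207 (mod 419).
Check: 207² = 42849 ≡ 111 (mod 419). The two roots are 207 and 212.

207, 212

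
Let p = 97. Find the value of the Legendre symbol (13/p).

Reciprocity: 13 ≡ 1 and 97 ≡ 1 (mod 4), so (13/97) = +(97/13).
Reduce top mod 13: now compute (6/13).
Pull out 2: since 13 ≡ 5 (mod 8), (2/13) = -1.
Reciprocity: 3 ≡ 3 and 13 ≡ 1 (mod 4), so (3/13) = +(13/3).
Reduce top mod 3: now compute (1/3).
Reached (1/3) = 1. Collecting the sign flips along the way, the symbol is -1.

-1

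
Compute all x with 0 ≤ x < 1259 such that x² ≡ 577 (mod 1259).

247, 1012

Since 1259 ≡ 3 (mod 4), a square root of 577 is 577^((1259+1)/4) = 577^315 mod 1259.
Repeated squaring: 577^2≡553, 577^4≡1131, 577^8≡17, 577^16≡289, 577^32≡427, 577^64≡1033, 577^128≡716, 577^256≡243 (mod 1259).
577^315 = 577^(256+32+16+8+2+1) ≡ 247 (mod 1259).
Check: 247² = 61009 ≡ 577 (mod 1259). The two roots are 247 and 1012.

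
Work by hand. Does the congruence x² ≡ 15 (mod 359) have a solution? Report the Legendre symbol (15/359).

Euler's criterion: (15/359) ≡ 15^179 (mod 359).
15^2 ≡ 225 (mod 359)
15^4 ≡ 6 (mod 359)
15^8 ≡ 36 (mod 359)
15^16 ≡ 219 (mod 359)
15^32 ≡ 214 (mod 359)
15^64 ≡ 203 (mod 359)
15^128 ≡ 283 (mod 359)
15^179 = 15^(128+32+16+2+1) ≡ 1 (mod 359).
Result is 1, so (15/359) = 1.

1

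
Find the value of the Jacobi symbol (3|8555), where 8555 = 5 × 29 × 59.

Reciprocity: 3 ≡ 3 and 8555 ≡ 3 (mod 4), so (3/8555) = −(8555/3).
Reduce top mod 3: now compute (2/3).
Pull out 2: since 3 ≡ 3 (mod 8), (2/3) = -1.
Reached (1/3) = 1. Collecting the sign flips along the way, the symbol is +1.

1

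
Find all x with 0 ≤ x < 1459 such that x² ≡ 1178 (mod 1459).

64, 1395

Since 1459 ≡ 3 (mod 4), a square root of 1178 is 1178^((1459+1)/4) = 1178^365 mod 1459.
Repeated squaring: 1178^2≡175, 1178^4≡1445, 1178^8≡196, 1178^16≡482, 1178^32≡343, 1178^64≡929, 1178^128≡772, 1178^256≡712 (mod 1459).
1178^365 = 1178^(256+64+32+8+4+1) ≡ 64 (mod 1459).
Check: 64² = 4096 ≡ 1178 (mod 1459). The two roots are 64 and 1395.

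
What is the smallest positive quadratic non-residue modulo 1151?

(2/1151) = +1, so 2 is a residue.
(3/1151) = +1, so 3 is a residue.
(4/1151) = +1, so 4 is a residue.
(5/1151) = +1, so 5 is a residue.
(6/1151) = +1, so 6 is a residue.
(7/1151) = +1, so 7 is a residue.
(8/1151) = +1, so 8 is a residue.
(9/1151) = +1, so 9 is a residue.
(10/1151) = +1, so 10 is a residue.
(11/1151) = +1, so 11 is a residue.
(12/1151) = +1, so 12 is a residue.
(13/1151) = −1, so 13 is the smallest positive non-residue mod 1151.

13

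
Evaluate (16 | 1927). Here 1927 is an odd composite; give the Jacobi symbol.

Pull out 2^4: since 1927 ≡ 7 (mod 8), (2/1927) = +1, so (2/1927)^4 = +1.
Reached (1/1927) = 1. Collecting the sign flips along the way, the symbol is +1.

1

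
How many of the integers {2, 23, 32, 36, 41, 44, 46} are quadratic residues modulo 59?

3

(2/59) = -1 → non-residue.
(23/59) = -1 → non-residue.
(32/59) = -1 → non-residue.
(36/59) = +1 → QR.
(41/59) = +1 → QR.
(44/59) = -1 → non-residue.
(46/59) = +1 → QR.
Total quadratic residues among the 7: 3.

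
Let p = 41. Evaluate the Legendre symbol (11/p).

-1

Reciprocity: 11 ≡ 3 and 41 ≡ 1 (mod 4), so (11/41) = +(41/11).
Reduce top mod 11: now compute (8/11).
Pull out 2^3: since 11 ≡ 3 (mod 8), (2/11) = -1, so (2/11)^3 = -1.
Reached (1/11) = 1. Collecting the sign flips along the way, the symbol is -1.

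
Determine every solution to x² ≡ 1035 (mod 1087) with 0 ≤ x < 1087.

452, 635

Since 1087 ≡ 3 (mod 4), a square root of 1035 is 1035^((1087+1)/4) = 1035^272 mod 1087.
Repeated squaring: 1035^2≡530, 1035^4≡454, 1035^8≡673, 1035^16≡737, 1035^32≡756, 1035^64≡861, 1035^128≡1074, 1035^256≡169 (mod 1087).
1035^272 = 1035^(256+16) ≡ 635 (mod 1087).
Check: 635² = 403225 ≡ 1035 (mod 1087). The two roots are 452 and 635.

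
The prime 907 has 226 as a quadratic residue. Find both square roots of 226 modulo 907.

69, 838

Since 907 ≡ 3 (mod 4), a square root of 226 is 226^((907+1)/4) = 226^227 mod 907.
Repeated squaring: 226^2≡284, 226^4≡840, 226^8≡861, 226^16≡302, 226^32≡504, 226^64≡56, 226^128≡415 (mod 907).
226^227 = 226^(128+64+32+2+1) ≡ 838 (mod 907).
Check: 838² = 702244 ≡ 226 (mod 907). The two roots are 69 and 838.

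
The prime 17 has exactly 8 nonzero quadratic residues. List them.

1,2,4,8,9,13,15,16

Square k = 1,…,8 (k and 17−k give the same square):
1²=1, 2²=4, 3²=9, 4²=16, 5²≡8, 6²≡2, 7²≡15, 8²≡13 (mod 17).
So the quadratic residues mod 17 are {1, 2, 4, 8, 9, 13, 15, 16}.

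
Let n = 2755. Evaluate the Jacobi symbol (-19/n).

First reduce: -19 ≡ 2736 (mod 2755).
Pull out 2^4: since 2755 ≡ 3 (mod 8), (2/2755) = -1, so (2/2755)^4 = +1.
Reciprocity: 171 ≡ 3 and 2755 ≡ 3 (mod 4), so (171/2755) = −(2755/171).
Reduce top mod 171: now compute (19/171).
Reciprocity: 19 ≡ 3 and 171 ≡ 3 (mod 4), so (19/171) = −(171/19).
Reduce top mod 19: now compute (0/19).
Top reduces to 0: gcd > 1, so the symbol is 0.

0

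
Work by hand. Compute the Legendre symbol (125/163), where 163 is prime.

-1

Reciprocity: 125 ≡ 1 and 163 ≡ 3 (mod 4), so (125/163) = +(163/125).
Reduce top mod 125: now compute (38/125).
Pull out 2: since 125 ≡ 5 (mod 8), (2/125) = -1.
Reciprocity: 19 ≡ 3 and 125 ≡ 1 (mod 4), so (19/125) = +(125/19).
Reduce top mod 19: now compute (11/19).
Reciprocity: 11 ≡ 3 and 19 ≡ 3 (mod 4), so (11/19) = −(19/11).
Reduce top mod 11: now compute (8/11).
Pull out 2^3: since 11 ≡ 3 (mod 8), (2/11) = -1, so (2/11)^3 = -1.
Reached (1/11) = 1. Collecting the sign flips along the way, the symbol is -1.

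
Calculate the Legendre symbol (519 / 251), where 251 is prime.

1

Euler's criterion: (519/251) ≡ 17^125 (mod 251).
17^2 ≡ 38 (mod 251)
17^4 ≡ 189 (mod 251)
17^8 ≡ 79 (mod 251)
17^16 ≡ 217 (mod 251)
17^32 ≡ 152 (mod 251)
17^64 ≡ 12 (mod 251)
17^125 = 17^(64+32+16+8+4+1) ≡ 1 (mod 251).
Result is 1, so (519/251) = 1.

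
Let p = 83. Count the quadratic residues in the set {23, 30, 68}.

(23/83) = +1 → QR.
(30/83) = +1 → QR.
(68/83) = +1 → QR.
Total quadratic residues among the 3: 3.

3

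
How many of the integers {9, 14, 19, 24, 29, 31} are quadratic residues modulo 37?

(9/37) = +1 → QR.
(14/37) = -1 → non-residue.
(19/37) = -1 → non-residue.
(24/37) = -1 → non-residue.
(29/37) = -1 → non-residue.
(31/37) = -1 → non-residue.
Total quadratic residues among the 6: 1.

1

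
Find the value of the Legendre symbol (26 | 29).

Pull out 2: since 29 ≡ 5 (mod 8), (2/29) = -1.
Reciprocity: 13 ≡ 1 and 29 ≡ 1 (mod 4), so (13/29) = +(29/13).
Reduce top mod 13: now compute (3/13).
Reciprocity: 3 ≡ 3 and 13 ≡ 1 (mod 4), so (3/13) = +(13/3).
Reduce top mod 3: now compute (1/3).
Reached (1/3) = 1. Collecting the sign flips along the way, the symbol is -1.

-1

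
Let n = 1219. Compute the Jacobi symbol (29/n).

1

Reciprocity: 29 ≡ 1 and 1219 ≡ 3 (mod 4), so (29/1219) = +(1219/29).
Reduce top mod 29: now compute (1/29).
Reached (1/29) = 1. Collecting the sign flips along the way, the symbol is +1.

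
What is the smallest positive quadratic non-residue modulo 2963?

2

(2/2963) = −1, so 2 is the smallest positive non-residue mod 2963.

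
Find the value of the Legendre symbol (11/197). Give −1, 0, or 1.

-1

Reciprocity: 11 ≡ 3 and 197 ≡ 1 (mod 4), so (11/197) = +(197/11).
Reduce top mod 11: now compute (10/11).
Pull out 2: since 11 ≡ 3 (mod 8), (2/11) = -1.
Reciprocity: 5 ≡ 1 and 11 ≡ 3 (mod 4), so (5/11) = +(11/5).
Reduce top mod 5: now compute (1/5).
Reached (1/5) = 1. Collecting the sign flips along the way, the symbol is -1.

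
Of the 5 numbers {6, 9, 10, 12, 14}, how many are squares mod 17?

1

(6/17) = -1 → non-residue.
(9/17) = +1 → QR.
(10/17) = -1 → non-residue.
(12/17) = -1 → non-residue.
(14/17) = -1 → non-residue.
Total quadratic residues among the 5: 1.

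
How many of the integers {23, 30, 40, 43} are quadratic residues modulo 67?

2

(23/67) = +1 → QR.
(30/67) = -1 → non-residue.
(40/67) = +1 → QR.
(43/67) = -1 → non-residue.
Total quadratic residues among the 4: 2.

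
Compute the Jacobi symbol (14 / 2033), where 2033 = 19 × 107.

Pull out 2: since 2033 ≡ 1 (mod 8), (2/2033) = +1.
Reciprocity: 7 ≡ 3 and 2033 ≡ 1 (mod 4), so (7/2033) = +(2033/7).
Reduce top mod 7: now compute (3/7).
Reciprocity: 3 ≡ 3 and 7 ≡ 3 (mod 4), so (3/7) = −(7/3).
Reduce top mod 3: now compute (1/3).
Reached (1/3) = 1. Collecting the sign flips along the way, the symbol is -1.

-1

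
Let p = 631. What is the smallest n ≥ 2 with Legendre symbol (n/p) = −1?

(2/631) = +1, so 2 is a residue.
(3/631) = −1, so 3 is the smallest positive non-residue mod 631.

3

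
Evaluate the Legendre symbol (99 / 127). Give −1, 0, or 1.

Reciprocity: 99 ≡ 3 and 127 ≡ 3 (mod 4), so (99/127) = −(127/99).
Reduce top mod 99: now compute (28/99).
Pull out 2^2: since 99 ≡ 3 (mod 8), (2/99) = -1, so (2/99)^2 = +1.
Reciprocity: 7 ≡ 3 and 99 ≡ 3 (mod 4), so (7/99) = −(99/7).
Reduce top mod 7: now compute (1/7).
Reached (1/7) = 1. Collecting the sign flips along the way, the symbol is +1.

1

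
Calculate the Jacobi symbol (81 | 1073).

1

Reciprocity: 81 ≡ 1 and 1073 ≡ 1 (mod 4), so (81/1073) = +(1073/81).
Reduce top mod 81: now compute (20/81).
Pull out 2^2: since 81 ≡ 1 (mod 8), (2/81) = +1, so (2/81)^2 = +1.
Reciprocity: 5 ≡ 1 and 81 ≡ 1 (mod 4), so (5/81) = +(81/5).
Reduce top mod 5: now compute (1/5).
Reached (1/5) = 1. Collecting the sign flips along the way, the symbol is +1.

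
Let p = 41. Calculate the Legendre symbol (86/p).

Euler's criterion: (86/41) ≡ 4^20 (mod 41).
4^2 ≡ 16 (mod 41)
4^4 ≡ 10 (mod 41)
4^8 ≡ 18 (mod 41)
4^16 ≡ 37 (mod 41)
4^20 = 4^(16+4) ≡ 1 (mod 41).
Result is 1, so (86/41) = 1.

1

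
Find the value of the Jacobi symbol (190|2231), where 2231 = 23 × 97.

Pull out 2: since 2231 ≡ 7 (mod 8), (2/2231) = +1.
Reciprocity: 95 ≡ 3 and 2231 ≡ 3 (mod 4), so (95/2231) = −(2231/95).
Reduce top mod 95: now compute (46/95).
Pull out 2: since 95 ≡ 7 (mod 8), (2/95) = +1.
Reciprocity: 23 ≡ 3 and 95 ≡ 3 (mod 4), so (23/95) = −(95/23).
Reduce top mod 23: now compute (3/23).
Reciprocity: 3 ≡ 3 and 23 ≡ 3 (mod 4), so (3/23) = −(23/3).
Reduce top mod 3: now compute (2/3).
Pull out 2: since 3 ≡ 3 (mod 8), (2/3) = -1.
Reached (1/3) = 1. Collecting the sign flips along the way, the symbol is +1.

1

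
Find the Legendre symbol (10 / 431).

Pull out 2: since 431 ≡ 7 (mod 8), (2/431) = +1.
Reciprocity: 5 ≡ 1 and 431 ≡ 3 (mod 4), so (5/431) = +(431/5).
Reduce top mod 5: now compute (1/5).
Reached (1/5) = 1. Collecting the sign flips along the way, the symbol is +1.

1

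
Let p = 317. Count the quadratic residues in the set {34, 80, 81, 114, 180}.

2

(34/317) = +1 → QR.
(80/317) = -1 → non-residue.
(81/317) = +1 → QR.
(114/317) = -1 → non-residue.
(180/317) = -1 → non-residue.
Total quadratic residues among the 5: 2.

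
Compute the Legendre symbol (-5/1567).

First reduce: -5 ≡ 1562 (mod 1567).
Pull out 2: since 1567 ≡ 7 (mod 8), (2/1567) = +1.
Reciprocity: 781 ≡ 1 and 1567 ≡ 3 (mod 4), so (781/1567) = +(1567/781).
Reduce top mod 781: now compute (5/781).
Reciprocity: 5 ≡ 1 and 781 ≡ 1 (mod 4), so (5/781) = +(781/5).
Reduce top mod 5: now compute (1/5).
Reached (1/5) = 1. Collecting the sign flips along the way, the symbol is +1.

1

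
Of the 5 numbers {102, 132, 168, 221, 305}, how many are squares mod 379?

3

(102/379) = -1 → non-residue.
(132/379) = +1 → QR.
(168/379) = -1 → non-residue.
(221/379) = +1 → QR.
(305/379) = +1 → QR.
Total quadratic residues among the 5: 3.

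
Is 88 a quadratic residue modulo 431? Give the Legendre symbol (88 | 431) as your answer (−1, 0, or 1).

1

Pull out 2^3: since 431 ≡ 7 (mod 8), (2/431) = +1, so (2/431)^3 = +1.
Reciprocity: 11 ≡ 3 and 431 ≡ 3 (mod 4), so (11/431) = −(431/11).
Reduce top mod 11: now compute (2/11).
Pull out 2: since 11 ≡ 3 (mod 8), (2/11) = -1.
Reached (1/11) = 1. Collecting the sign flips along the way, the symbol is +1.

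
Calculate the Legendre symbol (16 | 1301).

1

Pull out 2^4: since 1301 ≡ 5 (mod 8), (2/1301) = -1, so (2/1301)^4 = +1.
Reached (1/1301) = 1. Collecting the sign flips along the way, the symbol is +1.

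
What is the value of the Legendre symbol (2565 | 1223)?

1

First reduce: 2565 ≡ 119 (mod 1223).
Reciprocity: 119 ≡ 3 and 1223 ≡ 3 (mod 4), so (119/1223) = −(1223/119).
Reduce top mod 119: now compute (33/119).
Reciprocity: 33 ≡ 1 and 119 ≡ 3 (mod 4), so (33/119) = +(119/33).
Reduce top mod 33: now compute (20/33).
Pull out 2^2: since 33 ≡ 1 (mod 8), (2/33) = +1, so (2/33)^2 = +1.
Reciprocity: 5 ≡ 1 and 33 ≡ 1 (mod 4), so (5/33) = +(33/5).
Reduce top mod 5: now compute (3/5).
Reciprocity: 3 ≡ 3 and 5 ≡ 1 (mod 4), so (3/5) = +(5/3).
Reduce top mod 3: now compute (2/3).
Pull out 2: since 3 ≡ 3 (mod 8), (2/3) = -1.
Reached (1/3) = 1. Collecting the sign flips along the way, the symbol is +1.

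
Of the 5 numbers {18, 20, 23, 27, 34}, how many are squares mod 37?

2

(18/37) = -1 → non-residue.
(20/37) = -1 → non-residue.
(23/37) = -1 → non-residue.
(27/37) = +1 → QR.
(34/37) = +1 → QR.
Total quadratic residues among the 5: 2.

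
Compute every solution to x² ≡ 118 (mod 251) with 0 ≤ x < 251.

Since 251 ≡ 3 (mod 4), a square root of 118 is 118^((251+1)/4) = 118^63 mod 251.
Repeated squaring: 118^2≡119, 118^4≡105, 118^8≡232, 118^16≡110, 118^32≡52 (mod 251).
118^63 = 118^(32+16+8+4+2+1) ≡ 108 (mod 251).
Check: 108² = 11664 ≡ 118 (mod 251). The two roots are 108 and 143.

108, 143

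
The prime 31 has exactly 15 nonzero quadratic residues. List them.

Square k = 1,…,15 (k and 31−k give the same square):
1²=1, 2²=4, 3²=9, 4²=16, 5²=25, 6²≡5, 7²≡18, 8²≡2, 9²≡19, 10²≡7, 11²≡28, 12²≡20, 13²≡14, 14²≡10, 15²≡8 (mod 31).
So the quadratic residues mod 31 are {1, 2, 4, 5, 7, 8, 9, 10, 14, 16, 18, 19, 20, 25, 28}.

1,2,4,5,7,8,9,10,14,16,18,19,20,25,28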